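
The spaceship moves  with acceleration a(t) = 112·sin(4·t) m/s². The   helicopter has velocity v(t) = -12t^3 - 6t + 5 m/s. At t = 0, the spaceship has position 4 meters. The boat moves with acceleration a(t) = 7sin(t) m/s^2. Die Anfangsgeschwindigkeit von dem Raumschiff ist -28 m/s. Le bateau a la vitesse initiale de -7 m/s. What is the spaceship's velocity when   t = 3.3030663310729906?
We need to integrate our acceleration equation a(t) = 112·sin(4·t) 1 time. Taking ∫a(t)dt and applying v(0) = -28, we find v(t) = -28·cos(4·t). We have velocity v(t) = -28·cos(4·t). Substituting t = 3.3030663310729906: v(3.3030663310729906) = -22.3597233708295.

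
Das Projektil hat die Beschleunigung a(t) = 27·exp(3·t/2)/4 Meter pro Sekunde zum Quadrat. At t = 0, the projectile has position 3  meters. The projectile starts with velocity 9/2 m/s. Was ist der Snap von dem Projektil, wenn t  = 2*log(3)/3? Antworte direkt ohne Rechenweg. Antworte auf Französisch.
Le snap à t = 2*log(3)/3 est s = 729/16.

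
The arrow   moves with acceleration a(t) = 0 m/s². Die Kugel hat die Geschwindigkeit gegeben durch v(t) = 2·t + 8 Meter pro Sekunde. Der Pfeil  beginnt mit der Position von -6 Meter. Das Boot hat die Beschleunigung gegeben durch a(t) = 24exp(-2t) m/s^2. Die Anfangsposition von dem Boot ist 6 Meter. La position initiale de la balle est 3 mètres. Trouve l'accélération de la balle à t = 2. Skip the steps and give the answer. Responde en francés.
L'accélération à t = 2 est a = 2.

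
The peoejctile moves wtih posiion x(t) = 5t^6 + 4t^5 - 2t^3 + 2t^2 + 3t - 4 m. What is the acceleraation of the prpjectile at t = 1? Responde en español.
Debemos derivar nuestra ecuación de la posición x(t) = 5·t^6 + 4·t^5 - 2·t^3 + 2·t^2 + 3·t - 4 2 veces. Derivando la posición, obtenemos la velocidad: v(t) = 30·t^5 + 20·t^4 - 6·t^2 + 4·t + 3. La derivada de la velocidad da la aceleración: a(t) = 150·t^4 + 80·t^3 - 12·t + 4. Tenemos la aceleración a(t) = 150·t^4 + 80·t^3 - 12·t + 4. Sustituyendo t = 1: a(1) = 222.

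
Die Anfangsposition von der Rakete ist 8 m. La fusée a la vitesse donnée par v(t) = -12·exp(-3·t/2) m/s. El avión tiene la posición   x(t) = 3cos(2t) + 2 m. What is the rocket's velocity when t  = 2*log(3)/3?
We have velocity v(t) = -12·exp(-3·t/2). Substituting t = 2*log(3)/3: v(2*log(3)/3) = -4.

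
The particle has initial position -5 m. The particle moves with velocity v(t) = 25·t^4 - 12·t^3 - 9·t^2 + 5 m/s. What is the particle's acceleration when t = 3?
Starting from velocity v(t) = 25·t^4 - 12·t^3 - 9·t^2 + 5, we take 1 derivative. The derivative of velocity gives acceleration: a(t) = 100·t^3 - 36·t^2 - 18·t. Using a(t) = 100·t^3 - 36·t^2 - 18·t and substituting t = 3, we find a = 2322.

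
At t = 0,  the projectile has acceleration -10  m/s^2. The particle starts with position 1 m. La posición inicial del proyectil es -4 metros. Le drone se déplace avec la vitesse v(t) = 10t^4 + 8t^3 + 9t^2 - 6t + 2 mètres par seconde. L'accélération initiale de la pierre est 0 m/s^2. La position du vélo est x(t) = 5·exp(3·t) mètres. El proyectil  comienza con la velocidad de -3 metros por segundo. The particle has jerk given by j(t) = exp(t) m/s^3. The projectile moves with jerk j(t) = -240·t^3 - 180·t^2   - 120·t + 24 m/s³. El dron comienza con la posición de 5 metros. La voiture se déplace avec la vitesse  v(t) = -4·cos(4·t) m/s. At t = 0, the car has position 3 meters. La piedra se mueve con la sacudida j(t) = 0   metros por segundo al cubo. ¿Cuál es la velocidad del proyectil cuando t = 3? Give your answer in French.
Nous devons intégrer notre équation du jerk j(t) = -240·t^3 - 180·t^2 - 120·t + 24 2 fois. En prenant ∫j(t)dt et en appliquant a(0) = -10, nous trouvons a(t) = -60·t^4 - 60·t^3 - 60·t^2 + 24·t - 10. L'intégrale de l'accélération, avec v(0) = -3, donne la vitesse: v(t) = -12·t^5 - 15·t^4 - 20·t^3 + 12·t^2 - 10·t - 3. En utilisant v(t) = -12·t^5 - 15·t^4 - 20·t^3 + 12·t^2 - 10·t - 3 et en substituant t = 3, nous trouvons v = -4596.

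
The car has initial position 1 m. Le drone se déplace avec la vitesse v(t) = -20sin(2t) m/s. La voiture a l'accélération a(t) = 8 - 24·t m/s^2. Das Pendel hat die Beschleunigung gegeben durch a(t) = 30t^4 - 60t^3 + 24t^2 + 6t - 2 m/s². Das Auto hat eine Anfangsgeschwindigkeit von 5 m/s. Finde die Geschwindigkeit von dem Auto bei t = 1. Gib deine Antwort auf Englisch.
We need to integrate our acceleration equation a(t) = 8 - 24·t 1 time. Taking ∫a(t)dt and applying v(0) = 5, we find v(t) = -12·t^2 + 8·t + 5. From the given velocity equation v(t) = -12·t^2 + 8·t + 5, we substitute t = 1 to get v = 1.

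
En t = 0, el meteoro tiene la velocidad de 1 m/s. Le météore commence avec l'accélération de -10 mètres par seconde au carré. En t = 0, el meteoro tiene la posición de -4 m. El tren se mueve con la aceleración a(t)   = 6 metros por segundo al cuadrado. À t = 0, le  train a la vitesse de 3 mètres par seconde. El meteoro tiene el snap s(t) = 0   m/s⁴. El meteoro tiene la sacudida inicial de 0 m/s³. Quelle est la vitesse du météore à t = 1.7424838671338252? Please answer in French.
Nous devons intégrer notre équation du snap s(t) = 0 3 fois. En intégrant le snap et en utilisant la condition initiale j(0) = 0, nous obtenons j(t) = 0. La primitive du jerk est l'accélération. En utilisant a(0) = -10, nous obtenons a(t) = -10. En prenant ∫a(t)dt et en appliquant v(0) = 1, nous trouvons v(t) = 1 - 10·t. En utilisant v(t) = 1 - 10·t et en substituant t = 1.7424838671338252, nous trouvons v = -16.4248386713383.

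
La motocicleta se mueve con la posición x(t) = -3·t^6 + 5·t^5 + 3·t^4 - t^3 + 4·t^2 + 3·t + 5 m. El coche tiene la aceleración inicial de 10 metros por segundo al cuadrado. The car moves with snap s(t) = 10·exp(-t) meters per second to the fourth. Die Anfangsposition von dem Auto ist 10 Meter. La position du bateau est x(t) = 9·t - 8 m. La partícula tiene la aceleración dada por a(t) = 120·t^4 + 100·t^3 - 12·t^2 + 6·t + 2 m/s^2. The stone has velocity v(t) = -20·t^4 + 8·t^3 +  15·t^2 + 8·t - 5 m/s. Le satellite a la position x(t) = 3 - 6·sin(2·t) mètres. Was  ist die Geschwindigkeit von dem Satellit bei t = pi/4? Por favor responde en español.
Partiendo de la posición x(t) = 3 - 6·sin(2·t), tomamos 1 derivada. La derivada de la posición da la velocidad: v(t) = -12·cos(2·t). De la ecuación de la velocidad v(t) = -12·cos(2·t), sustituimos t = pi/4 para obtener v = 0.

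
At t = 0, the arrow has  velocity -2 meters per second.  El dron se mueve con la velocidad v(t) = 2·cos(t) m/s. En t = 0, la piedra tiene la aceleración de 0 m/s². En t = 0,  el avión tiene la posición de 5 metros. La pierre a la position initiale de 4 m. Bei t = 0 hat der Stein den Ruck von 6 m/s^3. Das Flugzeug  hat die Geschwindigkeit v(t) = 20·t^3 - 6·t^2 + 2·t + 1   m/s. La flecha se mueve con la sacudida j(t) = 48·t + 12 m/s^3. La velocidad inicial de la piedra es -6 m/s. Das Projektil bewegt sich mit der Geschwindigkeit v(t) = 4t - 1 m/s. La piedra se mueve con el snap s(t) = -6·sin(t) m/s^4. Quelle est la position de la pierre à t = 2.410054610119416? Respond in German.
Wir müssen unsere Gleichung für den Snap s(t) = -6·sin(t) 4-mal integrieren. Durch Integration von dem Snap und Verwendung der Anfangsbedingung j(0) = 6, erhalten wir j(t) = 6·cos(t). Die Stammfunktion von dem Ruck ist die Beschleunigung. Mit a(0) = 0 erhalten wir a(t) = 6·sin(t). Das Integral von der Beschleunigung ist die Geschwindigkeit. Mit v(0) = -6 erhalten wir v(t) = -6·cos(t). Mit ∫v(t)dt und Anwendung von x(0) = 4, finden wir x(t) = 4 - 6·sin(t). Wir haben die Position x(t) = 4 - 6·sin(t). Durch Einsetzen von t = 2.410054610119416: x(2.410054610119416) = -0.00808973845897398.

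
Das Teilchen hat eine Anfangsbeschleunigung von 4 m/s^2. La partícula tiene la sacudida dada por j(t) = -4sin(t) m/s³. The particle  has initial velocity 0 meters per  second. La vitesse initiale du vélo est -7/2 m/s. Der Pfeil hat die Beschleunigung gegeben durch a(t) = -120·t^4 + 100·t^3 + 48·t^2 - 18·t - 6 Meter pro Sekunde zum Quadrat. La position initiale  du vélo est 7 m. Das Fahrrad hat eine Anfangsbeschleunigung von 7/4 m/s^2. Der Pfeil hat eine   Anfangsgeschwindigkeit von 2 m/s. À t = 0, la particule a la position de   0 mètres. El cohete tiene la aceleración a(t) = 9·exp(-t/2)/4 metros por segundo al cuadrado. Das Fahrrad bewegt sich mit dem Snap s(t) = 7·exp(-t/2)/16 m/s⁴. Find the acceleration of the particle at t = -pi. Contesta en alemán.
Wir müssen das Integral unserer Gleichung für den Ruck j(t) = -4·sin(t) 1-mal finden. Mit ∫j(t)dt und Anwendung von a(0) = 4, finden wir a(t) = 4·cos(t). Aus der Gleichung für die Beschleunigung a(t) = 4·cos(t), setzen wir t = -pi ein und erhalten a = -4.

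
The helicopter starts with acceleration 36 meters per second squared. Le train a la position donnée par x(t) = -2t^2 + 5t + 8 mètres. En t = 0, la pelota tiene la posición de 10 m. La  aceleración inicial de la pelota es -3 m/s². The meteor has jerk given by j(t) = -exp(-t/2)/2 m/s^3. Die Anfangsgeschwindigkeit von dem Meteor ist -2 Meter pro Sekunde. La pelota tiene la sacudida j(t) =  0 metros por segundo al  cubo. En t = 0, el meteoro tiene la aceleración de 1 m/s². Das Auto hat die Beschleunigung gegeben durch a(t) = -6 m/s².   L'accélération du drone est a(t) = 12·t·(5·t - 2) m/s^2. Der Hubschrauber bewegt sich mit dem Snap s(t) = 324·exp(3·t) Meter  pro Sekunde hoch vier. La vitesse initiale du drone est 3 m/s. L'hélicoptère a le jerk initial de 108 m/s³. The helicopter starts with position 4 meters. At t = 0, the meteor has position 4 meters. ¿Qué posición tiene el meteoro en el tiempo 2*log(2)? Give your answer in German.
Ausgehend von dem Ruck j(t) = -exp(-t/2)/2, nehmen wir 3 Stammfunktionen. Durch Integration von dem Ruck und Verwendung der Anfangsbedingung a(0) = 1, erhalten wir a(t) = exp(-t/2). Mit ∫a(t)dt und Anwendung von v(0) = -2, finden wir v(t) = -2·exp(-t/2). Durch Integration von der Geschwindigkeit und Verwendung der Anfangsbedingung x(0) = 4, erhalten wir x(t) = 4·exp(-t/2). Aus der Gleichung für die Position x(t) = 4·exp(-t/2), setzen wir t = 2*log(2) ein und erhalten x = 2.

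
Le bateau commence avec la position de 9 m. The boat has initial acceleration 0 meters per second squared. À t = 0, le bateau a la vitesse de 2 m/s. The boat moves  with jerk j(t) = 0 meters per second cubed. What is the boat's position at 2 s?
To solve this, we need to take 3 antiderivatives of our jerk equation j(t) = 0. Integrating jerk and using the initial condition a(0) = 0, we get a(t) = 0. Finding the antiderivative of a(t) and using v(0) = 2: v(t) = 2. Integrating velocity and using the initial condition x(0) = 9, we get x(t) = 2·t + 9. Using x(t) = 2·t + 9 and substituting t = 2, we find x = 13.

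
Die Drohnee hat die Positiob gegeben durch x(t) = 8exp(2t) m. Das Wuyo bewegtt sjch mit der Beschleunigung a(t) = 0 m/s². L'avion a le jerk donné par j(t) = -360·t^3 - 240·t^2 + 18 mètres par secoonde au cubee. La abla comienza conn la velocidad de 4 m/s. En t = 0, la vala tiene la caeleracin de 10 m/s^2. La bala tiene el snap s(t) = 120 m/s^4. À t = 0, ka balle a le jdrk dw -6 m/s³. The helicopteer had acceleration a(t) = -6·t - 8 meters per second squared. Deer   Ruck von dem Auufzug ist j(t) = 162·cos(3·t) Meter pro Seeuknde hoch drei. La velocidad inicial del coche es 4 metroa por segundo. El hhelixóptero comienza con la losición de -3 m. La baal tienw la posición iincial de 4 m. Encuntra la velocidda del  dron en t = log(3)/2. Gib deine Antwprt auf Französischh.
Nous devons dériver notre équation de la position x(t) = 8·exp(2·t) 1 fois. En prenant d/dt de x(t), nous trouvons v(t) = 16·exp(2·t). Nous avons la vitesse v(t) = 16·exp(2·t). En substituant t = log(3)/2: v(log(3)/2) = 48.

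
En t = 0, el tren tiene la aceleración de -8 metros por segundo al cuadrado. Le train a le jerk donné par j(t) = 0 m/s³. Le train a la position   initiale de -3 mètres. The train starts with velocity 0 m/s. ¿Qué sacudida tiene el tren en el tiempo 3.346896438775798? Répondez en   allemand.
Wir haben den Ruck j(t) = 0. Durch Einsetzen von t = 3.346896438775798: j(3.346896438775798) = 0.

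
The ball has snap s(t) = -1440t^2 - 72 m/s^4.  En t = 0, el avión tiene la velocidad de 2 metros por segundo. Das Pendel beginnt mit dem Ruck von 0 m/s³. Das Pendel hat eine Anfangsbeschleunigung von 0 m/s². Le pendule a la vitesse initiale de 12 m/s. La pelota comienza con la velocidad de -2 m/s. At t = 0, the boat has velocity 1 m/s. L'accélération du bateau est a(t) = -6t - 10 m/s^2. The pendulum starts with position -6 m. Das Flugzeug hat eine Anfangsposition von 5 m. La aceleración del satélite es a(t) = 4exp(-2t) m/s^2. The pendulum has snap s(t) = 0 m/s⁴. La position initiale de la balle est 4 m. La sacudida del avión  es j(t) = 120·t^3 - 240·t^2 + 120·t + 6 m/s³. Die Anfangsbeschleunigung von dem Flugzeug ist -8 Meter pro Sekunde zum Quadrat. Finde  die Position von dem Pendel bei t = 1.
Wir müssen das Integral unserer Gleichung für den Snap s(t) = 0 4-mal finden. Die Stammfunktion von dem Snap, mit j(0) = 0, ergibt den Ruck: j(t) = 0. Mit ∫j(t)dt und Anwendung von a(0) = 0, finden wir a(t) = 0. Durch Integration von der Beschleunigung und Verwendung der Anfangsbedingung v(0) = 12, erhalten wir v(t) = 12. Das Integral von der Geschwindigkeit ist die Position. Mit x(0) = -6 erhalten wir x(t) = 12·t - 6. Mit x(t) = 12·t - 6 und Einsetzen von t = 1, finden wir x = 6.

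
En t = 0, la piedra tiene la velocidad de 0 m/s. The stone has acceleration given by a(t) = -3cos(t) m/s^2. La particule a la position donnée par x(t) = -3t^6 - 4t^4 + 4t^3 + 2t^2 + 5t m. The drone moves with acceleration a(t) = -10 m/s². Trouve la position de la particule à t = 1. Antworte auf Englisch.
Using x(t) = -3·t^6 - 4·t^4 + 4·t^3 + 2·t^2 + 5·t and substituting t = 1, we find x = 4.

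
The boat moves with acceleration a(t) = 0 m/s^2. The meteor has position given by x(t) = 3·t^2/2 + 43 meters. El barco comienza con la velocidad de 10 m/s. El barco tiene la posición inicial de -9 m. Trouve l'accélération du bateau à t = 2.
Nous avons l'accélération a(t) = 0. En substituant t = 2: a(2) = 0.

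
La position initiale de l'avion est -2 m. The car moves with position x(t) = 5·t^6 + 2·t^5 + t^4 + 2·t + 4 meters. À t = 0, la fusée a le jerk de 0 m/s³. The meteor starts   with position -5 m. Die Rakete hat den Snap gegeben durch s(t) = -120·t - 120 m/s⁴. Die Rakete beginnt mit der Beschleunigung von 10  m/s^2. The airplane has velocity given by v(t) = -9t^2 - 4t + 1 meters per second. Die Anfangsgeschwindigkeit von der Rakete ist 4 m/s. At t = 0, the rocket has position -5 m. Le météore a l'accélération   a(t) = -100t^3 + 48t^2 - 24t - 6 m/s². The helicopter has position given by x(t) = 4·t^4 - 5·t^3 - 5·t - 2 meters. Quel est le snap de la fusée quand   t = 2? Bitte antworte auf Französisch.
De l'équation du snap s(t) = -120·t - 120, nous substituons t = 2 pour obtenir s = -360.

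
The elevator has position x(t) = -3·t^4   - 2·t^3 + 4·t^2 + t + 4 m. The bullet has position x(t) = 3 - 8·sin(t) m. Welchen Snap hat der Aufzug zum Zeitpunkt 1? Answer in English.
We must differentiate our position equation x(t) = -3·t^4 - 2·t^3 + 4·t^2 + t + 4 4 times. Taking d/dt of x(t), we find v(t) = -12·t^3 - 6·t^2 + 8·t + 1. Taking d/dt of v(t), we find a(t) = -36·t^2 - 12·t + 8. Taking d/dt of a(t), we find j(t) = -72·t - 12. The derivative of jerk gives snap: s(t) = -72. From the given snap equation s(t) = -72, we substitute t = 1 to get s = -72.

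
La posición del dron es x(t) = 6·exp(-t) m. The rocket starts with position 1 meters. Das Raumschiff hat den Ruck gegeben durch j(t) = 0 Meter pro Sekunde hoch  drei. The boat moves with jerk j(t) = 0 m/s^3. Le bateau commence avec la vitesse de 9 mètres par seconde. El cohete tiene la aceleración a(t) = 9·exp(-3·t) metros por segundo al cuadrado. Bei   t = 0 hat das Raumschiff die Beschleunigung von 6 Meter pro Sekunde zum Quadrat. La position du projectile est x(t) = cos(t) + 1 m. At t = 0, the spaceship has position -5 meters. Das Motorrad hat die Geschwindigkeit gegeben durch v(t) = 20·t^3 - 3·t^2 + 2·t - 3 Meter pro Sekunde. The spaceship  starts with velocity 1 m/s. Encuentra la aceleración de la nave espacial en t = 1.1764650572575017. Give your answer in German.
Ausgehend von dem Ruck j(t) = 0, nehmen wir 1 Integral. Die Stammfunktion von dem Ruck, mit a(0) = 6, ergibt die Beschleunigung: a(t) = 6. Wir haben die Beschleunigung a(t) = 6. Durch Einsetzen von t = 1.1764650572575017: a(1.1764650572575017) = 6.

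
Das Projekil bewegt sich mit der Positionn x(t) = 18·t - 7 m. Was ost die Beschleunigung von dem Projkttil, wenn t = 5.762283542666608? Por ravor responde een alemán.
Um dies zu lösen, müssen wir 2 Ableitungen unserer Gleichung für die Position x(t) = 18·t - 7 nehmen. Durch Ableiten von der Position erhalten wir die Geschwindigkeit: v(t) = 18. Durch Ableiten von der Geschwindigkeit erhalten wir die Beschleunigung: a(t) = 0. Aus der Gleichung für die Beschleunigung a(t) = 0, setzen wir t = 5.762283542666608 ein und erhalten a = 0.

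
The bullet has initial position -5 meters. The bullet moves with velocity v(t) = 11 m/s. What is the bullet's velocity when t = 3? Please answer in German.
Mit v(t) = 11 und Einsetzen von t = 3, finden wir v = 11.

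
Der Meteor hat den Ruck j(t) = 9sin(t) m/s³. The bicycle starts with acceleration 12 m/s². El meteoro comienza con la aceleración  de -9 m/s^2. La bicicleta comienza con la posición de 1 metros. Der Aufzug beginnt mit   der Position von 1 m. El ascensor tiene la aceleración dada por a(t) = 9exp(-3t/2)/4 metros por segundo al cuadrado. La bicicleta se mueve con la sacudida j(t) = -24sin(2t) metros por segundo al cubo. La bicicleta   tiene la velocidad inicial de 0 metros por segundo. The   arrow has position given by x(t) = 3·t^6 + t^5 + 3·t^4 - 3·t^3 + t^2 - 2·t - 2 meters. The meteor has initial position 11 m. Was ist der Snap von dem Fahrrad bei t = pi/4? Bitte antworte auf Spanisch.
Para resolver esto, necesitamos tomar 1 derivada de nuestra ecuación de la sacudida j(t) = -24·sin(2·t). Derivando la sacudida, obtenemos el snap: s(t) = -48·cos(2·t). Tenemos el snap s(t) = -48·cos(2·t). Sustituyendo t = pi/4: s(pi/4) = 0.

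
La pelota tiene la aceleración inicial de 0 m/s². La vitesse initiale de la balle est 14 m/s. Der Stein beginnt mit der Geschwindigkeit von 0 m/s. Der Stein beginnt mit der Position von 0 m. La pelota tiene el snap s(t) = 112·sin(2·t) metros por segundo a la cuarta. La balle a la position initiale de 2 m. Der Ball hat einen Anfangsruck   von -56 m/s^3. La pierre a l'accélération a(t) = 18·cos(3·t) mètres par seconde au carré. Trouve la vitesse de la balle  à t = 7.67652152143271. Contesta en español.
Necesitamos integrar nuestra ecuación del snap s(t) = 112·sin(2·t) 3 veces. Integrando el snap y usando la condición inicial j(0) = -56, obtenemos j(t) = -56·cos(2·t). Integrando la sacudida y usando la condición inicial a(0) = 0, obtenemos a(t) = -28·sin(2·t). La antiderivada de la aceleración es la velocidad. Usando v(0) = 14, obtenemos v(t) = 14·cos(2·t). Usando v(t) = 14·cos(2·t) y sustituyendo t = 7.67652152143271, encontramos v = -13.1274390075928.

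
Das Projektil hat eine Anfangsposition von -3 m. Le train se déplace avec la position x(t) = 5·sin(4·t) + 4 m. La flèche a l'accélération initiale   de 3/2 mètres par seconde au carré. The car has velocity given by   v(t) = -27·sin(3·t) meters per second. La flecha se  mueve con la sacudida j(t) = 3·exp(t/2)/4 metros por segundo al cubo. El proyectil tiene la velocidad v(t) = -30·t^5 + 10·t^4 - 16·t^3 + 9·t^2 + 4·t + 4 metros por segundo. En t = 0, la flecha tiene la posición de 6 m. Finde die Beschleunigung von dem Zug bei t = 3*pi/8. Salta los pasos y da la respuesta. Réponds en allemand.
Bei t = 3*pi/8, a = 80.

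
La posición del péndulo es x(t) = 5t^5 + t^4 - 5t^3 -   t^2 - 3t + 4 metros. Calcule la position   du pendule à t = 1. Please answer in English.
Using x(t) = 5·t^5 + t^4 - 5·t^3 - t^2 - 3·t + 4 and substituting t = 1, we find x = 1.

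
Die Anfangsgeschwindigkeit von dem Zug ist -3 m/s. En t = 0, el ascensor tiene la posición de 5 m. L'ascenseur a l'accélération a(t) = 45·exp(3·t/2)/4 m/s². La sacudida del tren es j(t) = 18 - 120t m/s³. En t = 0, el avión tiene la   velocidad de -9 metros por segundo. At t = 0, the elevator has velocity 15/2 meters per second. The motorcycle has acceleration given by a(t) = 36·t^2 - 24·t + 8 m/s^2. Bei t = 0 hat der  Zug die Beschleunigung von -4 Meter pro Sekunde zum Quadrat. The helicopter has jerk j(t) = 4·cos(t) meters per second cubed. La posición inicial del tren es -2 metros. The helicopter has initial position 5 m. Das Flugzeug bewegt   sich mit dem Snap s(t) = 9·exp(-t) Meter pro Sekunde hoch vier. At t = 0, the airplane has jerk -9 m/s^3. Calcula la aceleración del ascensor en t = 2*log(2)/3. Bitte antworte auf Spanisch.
Usando a(t) = 45·exp(3·t/2)/4 y sustituyendo t = 2*log(2)/3, encontramos a = 45/2.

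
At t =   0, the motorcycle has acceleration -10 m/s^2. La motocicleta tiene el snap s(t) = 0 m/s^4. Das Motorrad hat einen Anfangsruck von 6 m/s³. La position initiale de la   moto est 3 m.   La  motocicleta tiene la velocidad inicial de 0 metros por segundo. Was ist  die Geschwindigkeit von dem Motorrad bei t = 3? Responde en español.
Necesitamos integrar nuestra ecuación del snap s(t) = 0 3 veces. La antiderivada del snap, con j(0) = 6, da la sacudida: j(t) = 6. Integrando la sacudida y usando la condición inicial a(0) = -10, obtenemos a(t) = 6·t - 10. La antiderivada de la aceleración, con v(0) = 0, da la velocidad: v(t) = t·(3·t - 10). De la ecuación de la velocidad v(t) = t·(3·t - 10), sustituimos t = 3 para obtener v = -3.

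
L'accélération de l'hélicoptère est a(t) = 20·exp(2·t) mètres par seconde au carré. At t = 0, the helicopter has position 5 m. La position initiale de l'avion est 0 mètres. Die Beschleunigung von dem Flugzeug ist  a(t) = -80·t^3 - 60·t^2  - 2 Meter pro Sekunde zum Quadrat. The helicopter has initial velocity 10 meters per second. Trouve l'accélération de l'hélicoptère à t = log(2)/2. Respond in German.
Wir haben die Beschleunigung a(t) = 20·exp(2·t). Durch Einsetzen von t = log(2)/2: a(log(2)/2) = 40.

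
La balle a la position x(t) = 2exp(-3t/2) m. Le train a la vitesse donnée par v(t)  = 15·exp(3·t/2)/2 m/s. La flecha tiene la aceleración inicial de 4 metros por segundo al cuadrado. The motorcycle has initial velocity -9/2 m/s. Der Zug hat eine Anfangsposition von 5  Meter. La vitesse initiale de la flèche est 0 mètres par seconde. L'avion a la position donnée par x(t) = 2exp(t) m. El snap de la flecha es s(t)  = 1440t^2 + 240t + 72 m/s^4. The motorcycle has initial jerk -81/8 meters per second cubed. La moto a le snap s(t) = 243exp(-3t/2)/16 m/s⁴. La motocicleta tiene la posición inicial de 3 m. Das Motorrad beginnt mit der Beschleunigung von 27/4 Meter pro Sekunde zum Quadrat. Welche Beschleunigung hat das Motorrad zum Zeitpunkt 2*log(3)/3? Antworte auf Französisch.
Nous devons intégrer notre équation du snap s(t) = 243·exp(-3·t/2)/16 2 fois. La primitive du snap est le jerk. En utilisant j(0) = -81/8, nous obtenons j(t) = -81·exp(-3·t/2)/8. En prenant ∫j(t)dt et en appliquant a(0) = 27/4, nous trouvons a(t) = 27·exp(-3·t/2)/4. En utilisant a(t) = 27·exp(-3·t/2)/4 et en substituant t = 2*log(3)/3, nous trouvons a = 9/4.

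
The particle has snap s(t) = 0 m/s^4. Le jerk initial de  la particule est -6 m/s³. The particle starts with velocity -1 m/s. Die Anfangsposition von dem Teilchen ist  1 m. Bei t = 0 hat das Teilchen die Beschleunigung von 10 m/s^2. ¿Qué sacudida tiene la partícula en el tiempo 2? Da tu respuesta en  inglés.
We must find the integral of our snap equation s(t) = 0 1 time. Integrating snap and using the initial condition j(0) = -6, we get j(t) = -6. Using j(t) = -6 and substituting t = 2, we find j = -6.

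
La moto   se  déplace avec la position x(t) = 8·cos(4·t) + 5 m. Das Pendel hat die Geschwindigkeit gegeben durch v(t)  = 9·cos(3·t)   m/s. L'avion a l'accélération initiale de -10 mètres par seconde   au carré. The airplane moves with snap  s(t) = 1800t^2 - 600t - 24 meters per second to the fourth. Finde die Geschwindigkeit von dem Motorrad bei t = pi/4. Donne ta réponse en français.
Pour résoudre ceci, nous devons prendre 1 dérivée de notre équation de la position x(t) = 8·cos(4·t) + 5. En dérivant la position, nous obtenons la vitesse: v(t) = -32·sin(4·t). En utilisant v(t) = -32·sin(4·t) et en substituant t = pi/4, nous trouvons v = 0.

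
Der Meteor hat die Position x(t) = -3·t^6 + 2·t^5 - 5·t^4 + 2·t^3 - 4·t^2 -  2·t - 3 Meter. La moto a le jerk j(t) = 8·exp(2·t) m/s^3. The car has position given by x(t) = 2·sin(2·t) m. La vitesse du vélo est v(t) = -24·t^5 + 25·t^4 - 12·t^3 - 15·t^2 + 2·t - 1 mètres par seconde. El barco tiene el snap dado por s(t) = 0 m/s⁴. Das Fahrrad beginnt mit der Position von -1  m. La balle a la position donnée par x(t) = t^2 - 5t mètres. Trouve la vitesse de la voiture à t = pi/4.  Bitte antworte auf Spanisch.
Partiendo de la posición x(t) = 2·sin(2·t), tomamos 1 derivada. Tomando d/dt de x(t), encontramos v(t) = 4·cos(2·t). Usando v(t) = 4·cos(2·t) y sustituyendo t = pi/4, encontramos v = 0.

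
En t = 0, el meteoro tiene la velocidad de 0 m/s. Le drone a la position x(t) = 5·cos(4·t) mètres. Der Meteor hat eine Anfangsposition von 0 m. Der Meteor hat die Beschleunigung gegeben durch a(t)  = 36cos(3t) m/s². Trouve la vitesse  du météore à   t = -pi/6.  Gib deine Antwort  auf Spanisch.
Partiendo de la aceleración a(t) = 36·cos(3·t), tomamos 1 antiderivada. La antiderivada de la aceleración es la velocidad. Usando v(0) = 0, obtenemos v(t) = 12·sin(3·t). Usando v(t) = 12·sin(3·t) y sustituyendo t = -pi/6, encontramos v = -12.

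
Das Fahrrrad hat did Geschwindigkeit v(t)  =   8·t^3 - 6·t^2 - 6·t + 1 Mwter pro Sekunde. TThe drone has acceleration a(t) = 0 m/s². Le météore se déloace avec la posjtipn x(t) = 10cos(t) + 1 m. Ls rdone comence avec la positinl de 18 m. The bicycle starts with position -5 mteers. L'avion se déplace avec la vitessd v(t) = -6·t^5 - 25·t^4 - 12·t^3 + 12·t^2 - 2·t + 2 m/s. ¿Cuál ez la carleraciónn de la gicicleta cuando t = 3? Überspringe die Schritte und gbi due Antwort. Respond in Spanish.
La aceleración en t = 3 es a = 174.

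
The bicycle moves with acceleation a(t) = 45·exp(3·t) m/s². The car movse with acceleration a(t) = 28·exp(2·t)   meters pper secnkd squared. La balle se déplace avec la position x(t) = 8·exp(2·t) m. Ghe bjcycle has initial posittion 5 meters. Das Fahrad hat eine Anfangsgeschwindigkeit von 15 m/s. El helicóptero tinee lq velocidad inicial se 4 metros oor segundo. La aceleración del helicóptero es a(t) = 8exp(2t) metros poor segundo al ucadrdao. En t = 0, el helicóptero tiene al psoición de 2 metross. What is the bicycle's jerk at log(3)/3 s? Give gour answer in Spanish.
Partiendo de la aceleración a(t) = 45·exp(3·t), tomamos 1 derivada. Tomando d/dt de a(t), encontramos j(t) = 135·exp(3·t). Usando j(t) = 135·exp(3·t) y sustituyendo t = log(3)/3, encontramos j = 405.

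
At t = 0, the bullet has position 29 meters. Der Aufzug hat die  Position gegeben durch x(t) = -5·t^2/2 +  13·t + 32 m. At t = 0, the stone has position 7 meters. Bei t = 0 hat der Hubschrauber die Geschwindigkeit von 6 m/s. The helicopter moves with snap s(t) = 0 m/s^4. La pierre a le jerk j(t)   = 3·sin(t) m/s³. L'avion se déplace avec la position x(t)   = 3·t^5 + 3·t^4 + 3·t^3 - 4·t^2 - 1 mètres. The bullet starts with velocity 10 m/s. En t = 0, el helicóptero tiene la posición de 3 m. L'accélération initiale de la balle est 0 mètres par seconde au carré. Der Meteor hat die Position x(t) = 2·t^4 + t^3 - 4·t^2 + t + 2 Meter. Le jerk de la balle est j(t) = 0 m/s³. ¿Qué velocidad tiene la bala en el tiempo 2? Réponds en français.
Pour résoudre ceci, nous devons prendre 2 intégrales de notre équation du jerk j(t) = 0. En prenant ∫j(t)dt et en appliquant a(0) = 0, nous trouvons a(t) = 0. En prenant ∫a(t)dt et en appliquant v(0) = 10, nous trouvons v(t) = 10. Nous avons la vitesse v(t) = 10. En substituant t = 2: v(2) = 10.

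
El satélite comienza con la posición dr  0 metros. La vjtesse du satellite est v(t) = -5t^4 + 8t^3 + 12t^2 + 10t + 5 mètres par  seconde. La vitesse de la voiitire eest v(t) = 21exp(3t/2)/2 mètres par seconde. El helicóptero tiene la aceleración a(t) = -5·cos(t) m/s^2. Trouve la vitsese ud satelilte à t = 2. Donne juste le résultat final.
La vitesse à t = 2 est v = 57.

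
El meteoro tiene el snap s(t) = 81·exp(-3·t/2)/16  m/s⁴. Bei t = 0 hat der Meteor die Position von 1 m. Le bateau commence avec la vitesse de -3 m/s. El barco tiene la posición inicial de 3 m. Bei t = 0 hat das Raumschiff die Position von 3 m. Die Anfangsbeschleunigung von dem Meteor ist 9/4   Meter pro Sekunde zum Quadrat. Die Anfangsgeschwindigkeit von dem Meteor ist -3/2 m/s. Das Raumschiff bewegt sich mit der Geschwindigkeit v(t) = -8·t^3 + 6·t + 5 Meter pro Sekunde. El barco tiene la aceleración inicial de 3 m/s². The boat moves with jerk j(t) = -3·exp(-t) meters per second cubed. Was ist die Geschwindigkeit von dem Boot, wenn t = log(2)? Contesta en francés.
Pour résoudre ceci, nous devons prendre 2 intégrales de notre équation du jerk j(t) = -3·exp(-t). En intégrant le jerk et en utilisant la condition initiale a(0) = 3, nous obtenons a(t) = 3·exp(-t). En intégrant l'accélération et en utilisant la condition initiale v(0) = -3, nous obtenons v(t) = -3·exp(-t). Nous avons la vitesse v(t) = -3·exp(-t). En substituant t = log(2): v(log(2)) = -3/2.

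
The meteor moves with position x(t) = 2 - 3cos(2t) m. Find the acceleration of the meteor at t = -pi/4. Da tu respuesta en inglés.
We must differentiate our position equation x(t) = 2 - 3·cos(2·t) 2 times. Differentiating position, we get velocity: v(t) = 6·sin(2·t). Taking d/dt of v(t), we find a(t) = 12·cos(2·t). From the given acceleration equation a(t) = 12·cos(2·t), we substitute t = -pi/4 to get a = 0.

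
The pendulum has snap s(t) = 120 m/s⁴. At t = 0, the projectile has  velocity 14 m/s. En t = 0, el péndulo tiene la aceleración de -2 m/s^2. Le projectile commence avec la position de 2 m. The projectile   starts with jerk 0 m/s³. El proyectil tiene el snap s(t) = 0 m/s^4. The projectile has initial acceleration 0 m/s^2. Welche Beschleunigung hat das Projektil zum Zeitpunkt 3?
Um dies zu lösen, müssen wir 2 Integrale unserer Gleichung für den Snap s(t) = 0 finden. Das Integral von dem Snap ist der Ruck. Mit j(0) = 0 erhalten wir j(t) = 0. Die Stammfunktion von dem Ruck ist die Beschleunigung. Mit a(0) = 0 erhalten wir a(t) = 0. Wir haben die Beschleunigung a(t) = 0. Durch Einsetzen von t = 3: a(3) = 0.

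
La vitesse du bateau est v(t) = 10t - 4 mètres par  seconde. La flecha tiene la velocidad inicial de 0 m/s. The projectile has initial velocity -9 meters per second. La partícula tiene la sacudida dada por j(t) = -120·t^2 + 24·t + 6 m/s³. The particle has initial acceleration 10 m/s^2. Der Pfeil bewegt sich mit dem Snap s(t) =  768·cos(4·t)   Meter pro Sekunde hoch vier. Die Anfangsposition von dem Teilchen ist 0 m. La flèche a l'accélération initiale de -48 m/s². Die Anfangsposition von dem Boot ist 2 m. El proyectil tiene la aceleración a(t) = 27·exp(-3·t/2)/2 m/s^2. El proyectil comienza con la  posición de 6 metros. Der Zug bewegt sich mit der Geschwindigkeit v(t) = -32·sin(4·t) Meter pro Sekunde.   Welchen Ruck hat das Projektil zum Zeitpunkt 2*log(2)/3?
Um dies zu lösen, müssen wir 1 Ableitung unserer Gleichung für die Beschleunigung a(t) = 27·exp(-3·t/2)/2 nehmen. Durch Ableiten von der Beschleunigung erhalten wir den Ruck: j(t) = -81·exp(-3·t/2)/4. Mit j(t) = -81·exp(-3·t/2)/4 und Einsetzen von t = 2*log(2)/3, finden wir j = -81/8.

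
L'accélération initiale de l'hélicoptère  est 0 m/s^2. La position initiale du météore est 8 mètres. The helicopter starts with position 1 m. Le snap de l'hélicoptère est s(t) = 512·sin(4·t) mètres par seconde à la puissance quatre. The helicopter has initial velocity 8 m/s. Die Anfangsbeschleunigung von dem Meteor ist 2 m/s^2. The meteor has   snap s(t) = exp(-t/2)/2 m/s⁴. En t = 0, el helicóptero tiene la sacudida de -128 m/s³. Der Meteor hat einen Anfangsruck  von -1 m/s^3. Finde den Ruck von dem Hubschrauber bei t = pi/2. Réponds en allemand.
Wir müssen das Integral unserer Gleichung für den Snap s(t) = 512·sin(4·t) 1-mal finden. Die Stammfunktion von dem Snap ist der Ruck. Mit j(0) = -128 erhalten wir j(t) = -128·cos(4·t). Mit j(t) = -128·cos(4·t) und Einsetzen von t = pi/2, finden wir j = -128.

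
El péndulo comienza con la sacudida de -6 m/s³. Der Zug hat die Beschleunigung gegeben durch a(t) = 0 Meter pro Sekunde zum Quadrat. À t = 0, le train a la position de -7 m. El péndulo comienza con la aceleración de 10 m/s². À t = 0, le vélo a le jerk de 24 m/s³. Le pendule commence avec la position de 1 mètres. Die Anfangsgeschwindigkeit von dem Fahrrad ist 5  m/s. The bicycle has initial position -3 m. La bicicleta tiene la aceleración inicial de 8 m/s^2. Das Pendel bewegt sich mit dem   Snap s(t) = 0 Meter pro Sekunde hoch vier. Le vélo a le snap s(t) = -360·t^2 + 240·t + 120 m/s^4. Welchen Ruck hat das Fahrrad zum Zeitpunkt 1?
Wir müssen das Integral unserer Gleichung für den Snap s(t) = -360·t^2 + 240·t + 120 1-mal finden. Das Integral von dem Snap, mit j(0) = 24, ergibt den Ruck: j(t) = -120·t^3 + 120·t^2 + 120·t + 24. Wir haben den Ruck j(t) = -120·t^3 + 120·t^2 + 120·t + 24. Durch Einsetzen von t = 1: j(1) = 144.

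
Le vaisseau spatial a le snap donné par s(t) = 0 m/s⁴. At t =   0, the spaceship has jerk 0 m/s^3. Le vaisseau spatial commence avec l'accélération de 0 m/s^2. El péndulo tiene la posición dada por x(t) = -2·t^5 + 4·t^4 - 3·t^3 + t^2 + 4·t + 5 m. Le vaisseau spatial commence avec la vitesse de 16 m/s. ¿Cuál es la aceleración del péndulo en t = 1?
Partiendo de la posición x(t) = -2·t^5 + 4·t^4 - 3·t^3 + t^2 + 4·t + 5, tomamos 2 derivadas. Derivando la posición, obtenemos la velocidad: v(t) = -10·t^4 + 16·t^3 - 9·t^2 + 2·t + 4. La derivada de la velocidad da la aceleración: a(t) = -40·t^3 + 48·t^2 - 18·t + 2. De la ecuación de la aceleración a(t) = -40·t^3 + 48·t^2 - 18·t + 2, sustituimos t = 1 para obtener a = -8.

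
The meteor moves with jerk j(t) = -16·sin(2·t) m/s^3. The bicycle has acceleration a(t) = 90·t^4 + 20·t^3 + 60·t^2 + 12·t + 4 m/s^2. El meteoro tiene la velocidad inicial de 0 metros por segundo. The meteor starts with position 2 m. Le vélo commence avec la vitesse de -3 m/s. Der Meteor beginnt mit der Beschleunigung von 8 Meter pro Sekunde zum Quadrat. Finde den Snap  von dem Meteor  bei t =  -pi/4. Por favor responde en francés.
Pour résoudre ceci, nous devons prendre 1 dérivée de notre équation du jerk j(t) = -16·sin(2·t). La dérivée du jerk donne le snap: s(t) = -32·cos(2·t). En utilisant s(t) = -32·cos(2·t) et en substituant t = -pi/4, nous trouvons s = 0.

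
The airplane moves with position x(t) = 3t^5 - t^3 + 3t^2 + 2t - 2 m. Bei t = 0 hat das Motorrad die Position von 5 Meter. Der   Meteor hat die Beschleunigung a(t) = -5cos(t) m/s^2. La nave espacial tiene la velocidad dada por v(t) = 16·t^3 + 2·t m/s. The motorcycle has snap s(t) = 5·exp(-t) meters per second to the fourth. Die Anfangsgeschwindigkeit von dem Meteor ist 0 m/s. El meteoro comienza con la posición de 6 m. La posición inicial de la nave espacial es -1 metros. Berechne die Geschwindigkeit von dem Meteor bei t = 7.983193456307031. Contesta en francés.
En partant de l'accélération a(t) = -5·cos(t), nous prenons 1 primitive. En intégrant l'accélération et en utilisant la condition initiale v(0) = 0, nous obtenons v(t) = -5·sin(t). En utilisant v(t) = -5·sin(t) et en substituant t = 7.983193456307031, nous trouvons v = -4.95831880224668.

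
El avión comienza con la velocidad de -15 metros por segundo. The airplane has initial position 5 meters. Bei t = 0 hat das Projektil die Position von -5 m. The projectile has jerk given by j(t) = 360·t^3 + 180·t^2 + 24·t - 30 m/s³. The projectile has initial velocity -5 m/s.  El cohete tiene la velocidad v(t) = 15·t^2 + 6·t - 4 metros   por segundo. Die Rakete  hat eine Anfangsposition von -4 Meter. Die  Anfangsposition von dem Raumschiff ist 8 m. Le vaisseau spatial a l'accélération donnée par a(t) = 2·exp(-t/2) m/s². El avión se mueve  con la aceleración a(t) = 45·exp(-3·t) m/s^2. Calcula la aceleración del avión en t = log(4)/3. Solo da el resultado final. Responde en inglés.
a(log(4)/3) = 45/4.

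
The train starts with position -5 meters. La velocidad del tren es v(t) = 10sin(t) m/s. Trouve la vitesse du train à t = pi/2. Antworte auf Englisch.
From the given velocity equation v(t) = 10·sin(t), we substitute t = pi/2 to get v = 10.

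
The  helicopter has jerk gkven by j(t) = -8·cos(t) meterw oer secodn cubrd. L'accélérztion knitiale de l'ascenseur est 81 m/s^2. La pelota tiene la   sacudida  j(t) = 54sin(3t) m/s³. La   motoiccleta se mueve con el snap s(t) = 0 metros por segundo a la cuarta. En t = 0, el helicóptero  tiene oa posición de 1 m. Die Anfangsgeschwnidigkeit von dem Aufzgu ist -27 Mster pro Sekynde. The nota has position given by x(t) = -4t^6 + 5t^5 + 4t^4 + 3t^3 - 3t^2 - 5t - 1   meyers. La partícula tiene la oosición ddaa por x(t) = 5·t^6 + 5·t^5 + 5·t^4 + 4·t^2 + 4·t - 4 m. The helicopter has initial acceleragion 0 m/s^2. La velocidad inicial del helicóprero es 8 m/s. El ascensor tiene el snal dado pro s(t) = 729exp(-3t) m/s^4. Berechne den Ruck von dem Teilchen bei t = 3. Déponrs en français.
Nous devons dériver notre équation de la position x(t) = 5·t^6 + 5·t^5 + 5·t^4 + 4·t^2 + 4·t - 4 3 fois. En prenant d/dt de x(t), nous trouvons v(t) = 30·t^5 + 25·t^4 + 20·t^3 + 8·t + 4. En dérivant la vitesse, nous obtenons l'accélération: a(t) = 150·t^4 + 100·t^3 + 60·t^2 + 8. La dérivée de l'accélération donne le jerk: j(t) = 600·t^3 + 300·t^2 + 120·t. En utilisant j(t) = 600·t^3 + 300·t^2 + 120·t et en substituant t = 3, nous trouvons j = 19260.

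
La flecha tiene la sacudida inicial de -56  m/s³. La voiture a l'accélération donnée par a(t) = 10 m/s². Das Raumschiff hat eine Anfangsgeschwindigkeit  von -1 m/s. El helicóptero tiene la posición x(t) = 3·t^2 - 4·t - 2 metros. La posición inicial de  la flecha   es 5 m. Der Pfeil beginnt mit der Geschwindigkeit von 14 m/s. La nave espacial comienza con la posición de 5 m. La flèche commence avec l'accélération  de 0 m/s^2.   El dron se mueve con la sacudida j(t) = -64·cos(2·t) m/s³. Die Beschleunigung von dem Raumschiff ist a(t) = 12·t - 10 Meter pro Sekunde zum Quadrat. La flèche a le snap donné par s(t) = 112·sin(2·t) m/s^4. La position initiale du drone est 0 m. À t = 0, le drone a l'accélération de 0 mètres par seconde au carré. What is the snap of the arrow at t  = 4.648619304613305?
From the given snap equation s(t) = 112·sin(2·t), we substitute t = 4.648619304613305 to get s = 14.2457131470338.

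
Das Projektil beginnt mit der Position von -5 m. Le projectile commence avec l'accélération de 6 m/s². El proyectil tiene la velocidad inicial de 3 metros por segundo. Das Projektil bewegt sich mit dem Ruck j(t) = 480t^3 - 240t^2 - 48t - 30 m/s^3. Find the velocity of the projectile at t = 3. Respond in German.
Wir müssen unsere Gleichung für den Ruck j(t) = 480·t^3 - 240·t^2 - 48·t - 30 2-mal integrieren. Die Stammfunktion von dem Ruck, mit a(0) = 6, ergibt die Beschleunigung: a(t) = 120·t^4 - 80·t^3 - 24·t^2 - 30·t + 6. Mit ∫a(t)dt und Anwendung von v(0) = 3, finden wir v(t) = 24·t^5 - 20·t^4 - 8·t^3 - 15·t^2 + 6·t + 3. Mit v(t) = 24·t^5 - 20·t^4 - 8·t^3 - 15·t^2 + 6·t + 3 und Einsetzen von t = 3, finden wir v = 3882.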